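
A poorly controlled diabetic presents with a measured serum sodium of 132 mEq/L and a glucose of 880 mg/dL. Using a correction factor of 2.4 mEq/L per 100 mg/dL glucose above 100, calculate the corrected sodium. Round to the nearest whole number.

151 mEq/L

Corrected Na = measured Na + 2.4 · (glucose − 100)/100
= 132 + 2.4 · (880 − 100)/100
= 132 + 18.7
= 150.7 mEq/L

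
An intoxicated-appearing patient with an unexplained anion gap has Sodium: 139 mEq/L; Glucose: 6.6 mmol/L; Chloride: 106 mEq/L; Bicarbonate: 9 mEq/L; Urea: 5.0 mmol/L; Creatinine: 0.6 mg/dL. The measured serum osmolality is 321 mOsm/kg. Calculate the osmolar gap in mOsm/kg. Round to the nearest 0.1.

31.4 mOsm/kg

Calculated osmolality = 2·Na + glucose + urea
= 2·139 + 6.6 + 5
= 278 + 6.60 + 5
= 289.6 mOsm/kg ≈ 289.6 mOsm/kg
Osmolar gap = measured − calculated = 321 − 289.6 = 31.4 mOsm/kg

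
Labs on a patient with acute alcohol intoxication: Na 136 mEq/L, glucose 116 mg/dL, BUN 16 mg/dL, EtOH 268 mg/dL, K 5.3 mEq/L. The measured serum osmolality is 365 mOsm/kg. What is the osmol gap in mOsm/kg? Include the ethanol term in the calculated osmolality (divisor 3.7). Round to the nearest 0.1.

8.4 mOsm/kg

Calculated osmolality = 2·Na + glucose/18 + BUN/2.8 + ethanol/3.7
= 2·136 + 116/18 + 16/2.8 + 268/3.7
= 272 + 6.44 + 5.71 + 72.43
= 356.58 mOsm/kg ≈ 356.6 mOsm/kg
Osmolar gap = measured − calculated = 365 − 356.6 = 8.4 mOsm/kg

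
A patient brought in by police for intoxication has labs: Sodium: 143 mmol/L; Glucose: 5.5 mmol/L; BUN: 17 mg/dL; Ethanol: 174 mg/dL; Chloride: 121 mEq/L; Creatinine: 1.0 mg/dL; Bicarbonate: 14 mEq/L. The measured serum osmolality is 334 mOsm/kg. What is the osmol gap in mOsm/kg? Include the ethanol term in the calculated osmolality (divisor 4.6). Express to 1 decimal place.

Calculated osmolality = 2·Na + glucose + BUN/2.8 + ethanol/4.6
= 2·143 + 5.5 + 17/2.8 + 174/4.6
= 286 + 5.50 + 6.07 + 37.83
= 335.4 mOsm/kg ≈ 335.4 mOsm/kg
Osmolar gap = measured − calculated = 334 − 335.4 = -1.4 mOsm/kg

-1.4 mOsm/kg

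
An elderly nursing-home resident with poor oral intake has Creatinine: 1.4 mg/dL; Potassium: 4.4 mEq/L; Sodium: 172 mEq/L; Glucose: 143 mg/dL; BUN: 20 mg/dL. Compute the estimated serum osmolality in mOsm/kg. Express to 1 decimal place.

Calculated osmolality = 2·Na + glucose/18 + BUN/2.8
= 2·172 + 143/18 + 20/2.8
= 344 + 7.94 + 7.14
= 359.08 mOsm/kg

359.1 mOsm/kg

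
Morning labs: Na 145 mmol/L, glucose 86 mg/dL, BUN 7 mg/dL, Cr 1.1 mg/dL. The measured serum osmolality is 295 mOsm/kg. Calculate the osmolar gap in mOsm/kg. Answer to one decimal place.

-2.3 mOsm/kg

Calculated osmolality = 2·Na + glucose/18 + BUN/2.8
= 2·145 + 86/18 + 7/2.8
= 290 + 4.78 + 2.50
= 297.28 mOsm/kg ≈ 297.3 mOsm/kg
Osmolar gap = measured − calculated = 295 − 297.3 = -2.3 mOsm/kg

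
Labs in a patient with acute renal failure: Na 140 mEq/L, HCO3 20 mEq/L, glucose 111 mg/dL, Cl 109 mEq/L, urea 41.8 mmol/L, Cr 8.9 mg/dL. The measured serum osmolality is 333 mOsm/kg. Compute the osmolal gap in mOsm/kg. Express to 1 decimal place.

Calculated osmolality = 2·Na + glucose/18 + urea
= 2·140 + 111/18 + 41.8
= 280 + 6.17 + 41.80
= 327.97 mOsm/kg ≈ 328.0 mOsm/kg
Osmolar gap = measured − calculated = 333 − 328.0 = 5.0 mOsm/kg

5.0 mOsm/kg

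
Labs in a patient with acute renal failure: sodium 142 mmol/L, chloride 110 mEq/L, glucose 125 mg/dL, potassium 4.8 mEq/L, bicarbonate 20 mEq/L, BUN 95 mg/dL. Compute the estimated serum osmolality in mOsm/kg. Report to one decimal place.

Calculated osmolality = 2·Na + glucose/18 + BUN/2.8
= 2·142 + 125/18 + 95/2.8
= 284 + 6.94 + 33.93
= 324.87 mOsm/kg

324.9 mOsm/kg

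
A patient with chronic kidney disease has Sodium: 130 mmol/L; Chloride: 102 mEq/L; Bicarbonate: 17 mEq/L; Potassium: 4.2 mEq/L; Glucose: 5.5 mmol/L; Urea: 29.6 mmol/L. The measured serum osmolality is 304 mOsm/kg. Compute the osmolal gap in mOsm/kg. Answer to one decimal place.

Calculated osmolality = 2·Na + glucose + urea
= 2·130 + 5.5 + 29.6
= 260 + 5.50 + 29.60
= 295.1 mOsm/kg ≈ 295.1 mOsm/kg
Osmolar gap = measured − calculated = 304 − 295.1 = 8.9 mOsm/kg

8.9 mOsm/kg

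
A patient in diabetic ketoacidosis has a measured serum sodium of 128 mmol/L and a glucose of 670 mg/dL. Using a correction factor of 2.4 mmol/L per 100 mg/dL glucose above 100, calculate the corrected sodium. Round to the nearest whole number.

142 mmol/L

Corrected Na = measured Na + 2.4 · (glucose − 100)/100
= 128 + 2.4 · (670 − 100)/100
= 128 + 13.7
= 141.7 mmol/L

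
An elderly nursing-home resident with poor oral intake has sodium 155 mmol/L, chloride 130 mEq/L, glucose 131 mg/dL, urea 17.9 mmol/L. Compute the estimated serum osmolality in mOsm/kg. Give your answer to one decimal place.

335.2 mOsm/kg

Calculated osmolality = 2·Na + glucose/18 + urea
= 2·155 + 131/18 + 17.9
= 310 + 7.28 + 17.90
= 335.18 mOsm/kg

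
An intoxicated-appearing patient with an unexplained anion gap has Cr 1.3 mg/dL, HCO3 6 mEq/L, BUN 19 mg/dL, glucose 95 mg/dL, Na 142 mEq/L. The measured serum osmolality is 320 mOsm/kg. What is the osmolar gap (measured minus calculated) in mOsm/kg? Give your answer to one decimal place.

Calculated osmolality = 2·Na + glucose/18 + BUN/2.8
= 2·142 + 95/18 + 19/2.8
= 284 + 5.28 + 6.79
= 296.07 mOsm/kg ≈ 296.1 mOsm/kg
Osmolar gap = measured − calculated = 320 − 296.1 = 23.9 mOsm/kg

23.9 mOsm/kg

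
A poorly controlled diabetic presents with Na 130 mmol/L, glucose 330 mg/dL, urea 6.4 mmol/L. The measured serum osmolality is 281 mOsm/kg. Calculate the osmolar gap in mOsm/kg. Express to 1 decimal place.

-3.7 mOsm/kg

Calculated osmolality = 2·Na + glucose/18 + urea
= 2·130 + 330/18 + 6.4
= 260 + 18.33 + 6.40
= 284.73 mOsm/kg ≈ 284.7 mOsm/kg
Osmolar gap = measured − calculated = 281 − 284.7 = -3.7 mOsm/kg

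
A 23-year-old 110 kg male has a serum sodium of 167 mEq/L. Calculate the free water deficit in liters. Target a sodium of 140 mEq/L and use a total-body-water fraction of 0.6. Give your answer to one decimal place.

12.7 L

TBW = 0.6 · 110 = 66 L
Free water deficit = TBW · (Na/140 − 1)
= 66 · (167/140 − 1)
= 66 · 0.1929
= 12.73 L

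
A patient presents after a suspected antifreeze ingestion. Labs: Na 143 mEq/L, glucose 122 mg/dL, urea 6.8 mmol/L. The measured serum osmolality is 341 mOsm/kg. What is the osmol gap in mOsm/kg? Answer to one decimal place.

41.4 mOsm/kg

Calculated osmolality = 2·Na + glucose/18 + urea
= 2·143 + 122/18 + 6.8
= 286 + 6.78 + 6.80
= 299.58 mOsm/kg ≈ 299.6 mOsm/kg
Osmolar gap = measured − calculated = 341 − 299.6 = 41.4 mOsm/kg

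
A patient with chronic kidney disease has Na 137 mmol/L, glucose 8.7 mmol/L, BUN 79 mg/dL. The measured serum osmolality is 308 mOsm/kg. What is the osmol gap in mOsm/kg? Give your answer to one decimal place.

Calculated osmolality = 2·Na + glucose + BUN/2.8
= 2·137 + 8.7 + 79/2.8
= 274 + 8.70 + 28.21
= 310.91 mOsm/kg ≈ 310.9 mOsm/kg
Osmolar gap = measured − calculated = 308 − 310.9 = -2.9 mOsm/kg

-2.9 mOsm/kg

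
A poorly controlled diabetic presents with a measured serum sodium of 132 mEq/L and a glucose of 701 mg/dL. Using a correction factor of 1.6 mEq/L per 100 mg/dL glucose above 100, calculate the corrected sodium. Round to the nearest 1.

142 mEq/L

Corrected Na = measured Na + 1.6 · (glucose − 100)/100
= 132 + 1.6 · (701 − 100)/100
= 132 + 9.6
= 141.6 mEq/L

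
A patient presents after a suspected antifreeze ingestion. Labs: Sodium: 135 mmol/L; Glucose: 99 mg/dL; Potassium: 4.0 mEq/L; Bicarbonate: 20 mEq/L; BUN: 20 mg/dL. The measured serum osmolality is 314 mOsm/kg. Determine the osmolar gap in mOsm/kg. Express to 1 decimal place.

31.4 mOsm/kg

Calculated osmolality = 2·Na + glucose/18 + BUN/2.8
= 2·135 + 99/18 + 20/2.8
= 270 + 5.50 + 7.14
= 282.64 mOsm/kg ≈ 282.6 mOsm/kg
Osmolar gap = measured − calculated = 314 − 282.6 = 31.4 mOsm/kg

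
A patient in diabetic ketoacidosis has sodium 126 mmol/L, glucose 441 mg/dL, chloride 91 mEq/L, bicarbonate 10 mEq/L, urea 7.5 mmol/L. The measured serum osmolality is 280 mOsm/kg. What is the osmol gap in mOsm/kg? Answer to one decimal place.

Calculated osmolality = 2·Na + glucose/18 + urea
= 2·126 + 441/18 + 7.5
= 252 + 24.50 + 7.50
= 284 mOsm/kg ≈ 284.0 mOsm/kg
Osmolar gap = measured − calculated = 280 − 284.0 = -4.0 mOsm/kg

-4.0 mOsm/kg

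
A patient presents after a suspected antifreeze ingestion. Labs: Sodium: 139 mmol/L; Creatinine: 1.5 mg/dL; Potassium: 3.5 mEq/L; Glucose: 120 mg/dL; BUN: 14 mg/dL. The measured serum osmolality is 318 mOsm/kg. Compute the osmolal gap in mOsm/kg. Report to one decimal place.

28.3 mOsm/kg

Calculated osmolality = 2·Na + glucose/18 + BUN/2.8
= 2·139 + 120/18 + 14/2.8
= 278 + 6.67 + 5
= 289.67 mOsm/kg ≈ 289.7 mOsm/kg
Osmolar gap = measured − calculated = 318 − 289.7 = 28.3 mOsm/kg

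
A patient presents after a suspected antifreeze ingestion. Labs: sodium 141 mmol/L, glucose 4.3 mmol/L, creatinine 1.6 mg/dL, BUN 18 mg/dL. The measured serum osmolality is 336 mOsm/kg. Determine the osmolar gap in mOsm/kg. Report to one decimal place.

43.3 mOsm/kg

Calculated osmolality = 2·Na + glucose + BUN/2.8
= 2·141 + 4.3 + 18/2.8
= 282 + 4.30 + 6.43
= 292.73 mOsm/kg ≈ 292.7 mOsm/kg
Osmolar gap = measured − calculated = 336 − 292.7 = 43.3 mOsm/kg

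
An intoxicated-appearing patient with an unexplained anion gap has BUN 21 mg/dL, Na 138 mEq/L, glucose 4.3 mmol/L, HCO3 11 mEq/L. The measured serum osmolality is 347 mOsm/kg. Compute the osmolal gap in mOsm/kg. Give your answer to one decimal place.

Calculated osmolality = 2·Na + glucose + BUN/2.8
= 2·138 + 4.3 + 21/2.8
= 276 + 4.30 + 7.50
= 287.8 mOsm/kg ≈ 287.8 mOsm/kg
Osmolar gap = measured − calculated = 347 − 287.8 = 59.2 mOsm/kg

59.2 mOsm/kg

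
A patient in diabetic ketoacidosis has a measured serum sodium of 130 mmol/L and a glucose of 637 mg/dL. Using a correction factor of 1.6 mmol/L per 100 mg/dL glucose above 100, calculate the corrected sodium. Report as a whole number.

139 mmol/L

Corrected Na = measured Na + 1.6 · (glucose − 100)/100
= 130 + 1.6 · (637 − 100)/100
= 130 + 8.6
= 138.6 mmol/L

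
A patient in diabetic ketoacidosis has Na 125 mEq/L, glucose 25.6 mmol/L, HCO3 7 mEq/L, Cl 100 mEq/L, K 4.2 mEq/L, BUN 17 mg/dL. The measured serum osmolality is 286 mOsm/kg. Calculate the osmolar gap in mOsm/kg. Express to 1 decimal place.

Calculated osmolality = 2·Na + glucose + BUN/2.8
= 2·125 + 25.6 + 17/2.8
= 250 + 25.60 + 6.07
= 281.67 mOsm/kg ≈ 281.7 mOsm/kg
Osmolar gap = measured − calculated = 286 − 281.7 = 4.3 mOsm/kg

4.3 mOsm/kg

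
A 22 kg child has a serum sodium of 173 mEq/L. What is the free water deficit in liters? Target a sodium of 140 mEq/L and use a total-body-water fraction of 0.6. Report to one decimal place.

TBW = 0.6 · 22 = 13.2 L
Free water deficit = TBW · (Na/140 − 1)
= 13.2 · (173/140 − 1)
= 13.2 · 0.2357
= 3.11 L

3.1 L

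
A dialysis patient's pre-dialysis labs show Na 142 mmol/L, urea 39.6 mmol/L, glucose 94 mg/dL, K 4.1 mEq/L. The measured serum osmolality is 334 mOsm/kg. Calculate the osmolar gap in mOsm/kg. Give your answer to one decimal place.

Calculated osmolality = 2·Na + glucose/18 + urea
= 2·142 + 94/18 + 39.6
= 284 + 5.22 + 39.60
= 328.82 mOsm/kg ≈ 328.8 mOsm/kg
Osmolar gap = measured − calculated = 334 − 328.8 = 5.2 mOsm/kg

5.2 mOsm/kg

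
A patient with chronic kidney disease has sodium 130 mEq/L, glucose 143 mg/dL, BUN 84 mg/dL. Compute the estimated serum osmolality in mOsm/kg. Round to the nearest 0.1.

297.9 mOsm/kg

Calculated osmolality = 2·Na + glucose/18 + BUN/2.8
= 2·130 + 143/18 + 84/2.8
= 260 + 7.94 + 30
= 297.94 mOsm/kg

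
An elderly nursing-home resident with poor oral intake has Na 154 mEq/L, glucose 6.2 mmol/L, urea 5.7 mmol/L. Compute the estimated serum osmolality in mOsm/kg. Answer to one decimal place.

319.9 mOsm/kg

Calculated osmolality = 2·Na + glucose + urea
= 2·154 + 6.2 + 5.7
= 308 + 6.20 + 5.70
= 319.9 mOsm/kg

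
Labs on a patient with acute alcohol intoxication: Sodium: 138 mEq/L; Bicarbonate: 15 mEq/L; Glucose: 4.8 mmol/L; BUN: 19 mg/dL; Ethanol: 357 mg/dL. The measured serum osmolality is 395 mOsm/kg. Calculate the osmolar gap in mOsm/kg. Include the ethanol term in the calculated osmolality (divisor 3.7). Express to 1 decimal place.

Calculated osmolality = 2·Na + glucose + BUN/2.8 + ethanol/3.7
= 2·138 + 4.8 + 19/2.8 + 357/3.7
= 276 + 4.80 + 6.79 + 96.49
= 384.08 mOsm/kg ≈ 384.1 mOsm/kg
Osmolar gap = measured − calculated = 395 − 384.1 = 10.9 mOsm/kg

10.9 mOsm/kg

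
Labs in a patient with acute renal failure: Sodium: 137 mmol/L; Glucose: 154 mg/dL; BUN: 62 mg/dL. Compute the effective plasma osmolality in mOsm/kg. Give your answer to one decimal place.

282.6 mOsm/kg

Effective osmolality excludes urea (freely permeant across cell membranes):
2·Na + glucose/18
= 2·137 + 154/18
= 274 + 8.56
= 282.56 mOsm/kg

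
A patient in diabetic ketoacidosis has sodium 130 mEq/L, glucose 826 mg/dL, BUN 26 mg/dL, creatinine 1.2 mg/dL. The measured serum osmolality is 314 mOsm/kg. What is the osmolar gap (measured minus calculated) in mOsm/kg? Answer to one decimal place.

Calculated osmolality = 2·Na + glucose/18 + BUN/2.8
= 2·130 + 826/18 + 26/2.8
= 260 + 45.89 + 9.29
= 315.18 mOsm/kg ≈ 315.2 mOsm/kg
Osmolar gap = measured − calculated = 314 − 315.2 = -1.2 mOsm/kg

-1.2 mOsm/kg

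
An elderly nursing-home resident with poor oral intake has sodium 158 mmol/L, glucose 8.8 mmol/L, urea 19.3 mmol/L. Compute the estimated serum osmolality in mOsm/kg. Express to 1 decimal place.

344.1 mOsm/kg

Calculated osmolality = 2·Na + glucose + urea
= 2·158 + 8.8 + 19.3
= 316 + 8.80 + 19.30
= 344.1 mOsm/kg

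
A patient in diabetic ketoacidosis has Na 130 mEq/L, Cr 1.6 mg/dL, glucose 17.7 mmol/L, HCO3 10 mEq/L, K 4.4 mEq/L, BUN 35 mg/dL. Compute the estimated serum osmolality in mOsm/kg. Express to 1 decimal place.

Calculated osmolality = 2·Na + glucose + BUN/2.8
= 2·130 + 17.7 + 35/2.8
= 260 + 17.70 + 12.50
= 290.2 mOsm/kg

290.2 mOsm/kg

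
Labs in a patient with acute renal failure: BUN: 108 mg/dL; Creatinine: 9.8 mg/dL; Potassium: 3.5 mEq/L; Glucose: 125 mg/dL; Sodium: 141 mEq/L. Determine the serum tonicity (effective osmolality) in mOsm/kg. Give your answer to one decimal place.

288.9 mOsm/kg

Effective osmolality excludes urea (freely permeant across cell membranes):
2·Na + glucose/18
= 2·141 + 125/18
= 282 + 6.94
= 288.94 mOsm/kg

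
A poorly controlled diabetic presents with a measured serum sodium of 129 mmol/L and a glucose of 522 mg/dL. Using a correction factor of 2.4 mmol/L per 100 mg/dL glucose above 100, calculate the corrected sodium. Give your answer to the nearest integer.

139 mmol/L

Corrected Na = measured Na + 2.4 · (glucose − 100)/100
= 129 + 2.4 · (522 − 100)/100
= 129 + 10.1
= 139.1 mmol/L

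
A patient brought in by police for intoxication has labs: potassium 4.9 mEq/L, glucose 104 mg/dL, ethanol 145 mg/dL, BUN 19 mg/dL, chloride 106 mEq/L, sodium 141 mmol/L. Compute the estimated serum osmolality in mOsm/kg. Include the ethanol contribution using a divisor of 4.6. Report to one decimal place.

Calculated osmolality = 2·Na + glucose/18 + BUN/2.8 + ethanol/4.6
= 2·141 + 104/18 + 19/2.8 + 145/4.6
= 282 + 5.78 + 6.79 + 31.52
= 326.09 mOsm/kg

326.1 mOsm/kg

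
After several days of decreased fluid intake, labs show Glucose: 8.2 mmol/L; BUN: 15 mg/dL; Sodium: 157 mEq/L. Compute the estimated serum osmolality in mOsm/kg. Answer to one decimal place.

327.6 mOsm/kg

Calculated osmolality = 2·Na + glucose + BUN/2.8
= 2·157 + 8.2 + 15/2.8
= 314 + 8.20 + 5.36
= 327.56 mOsm/kg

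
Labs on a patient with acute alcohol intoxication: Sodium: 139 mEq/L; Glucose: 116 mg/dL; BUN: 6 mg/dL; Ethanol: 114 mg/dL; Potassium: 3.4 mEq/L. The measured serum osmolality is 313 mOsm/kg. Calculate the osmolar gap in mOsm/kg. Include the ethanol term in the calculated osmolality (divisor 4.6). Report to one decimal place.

1.6 mOsm/kg

Calculated osmolality = 2·Na + glucose/18 + BUN/2.8 + ethanol/4.6
= 2·139 + 116/18 + 6/2.8 + 114/4.6
= 278 + 6.44 + 2.14 + 24.78
= 311.36 mOsm/kg ≈ 311.4 mOsm/kg
Osmolar gap = measured − calculated = 313 − 311.4 = 1.6 mOsm/kg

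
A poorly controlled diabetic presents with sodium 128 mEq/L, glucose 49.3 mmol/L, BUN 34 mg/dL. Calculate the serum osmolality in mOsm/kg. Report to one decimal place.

317.4 mOsm/kg

Calculated osmolality = 2·Na + glucose + BUN/2.8
= 2·128 + 49.3 + 34/2.8
= 256 + 49.30 + 12.14
= 317.44 mOsm/kg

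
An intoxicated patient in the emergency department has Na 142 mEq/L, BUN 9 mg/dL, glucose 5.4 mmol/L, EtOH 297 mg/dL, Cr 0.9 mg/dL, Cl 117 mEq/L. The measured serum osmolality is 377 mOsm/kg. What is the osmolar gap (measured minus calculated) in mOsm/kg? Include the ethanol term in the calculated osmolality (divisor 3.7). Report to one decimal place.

Calculated osmolality = 2·Na + glucose + BUN/2.8 + ethanol/3.7
= 2·142 + 5.4 + 9/2.8 + 297/3.7
= 284 + 5.40 + 3.21 + 80.27
= 372.88 mOsm/kg ≈ 372.9 mOsm/kg
Osmolar gap = measured − calculated = 377 − 372.9 = 4.1 mOsm/kg

4.1 mOsm/kg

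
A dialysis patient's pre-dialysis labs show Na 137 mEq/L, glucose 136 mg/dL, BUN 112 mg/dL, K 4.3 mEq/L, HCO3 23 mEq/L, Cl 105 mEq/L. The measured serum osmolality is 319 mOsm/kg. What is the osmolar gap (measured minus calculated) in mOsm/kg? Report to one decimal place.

-2.6 mOsm/kg

Calculated osmolality = 2·Na + glucose/18 + BUN/2.8
= 2·137 + 136/18 + 112/2.8
= 274 + 7.56 + 40
= 321.56 mOsm/kg ≈ 321.6 mOsm/kg
Osmolar gap = measured − calculated = 319 − 321.6 = -2.6 mOsm/kg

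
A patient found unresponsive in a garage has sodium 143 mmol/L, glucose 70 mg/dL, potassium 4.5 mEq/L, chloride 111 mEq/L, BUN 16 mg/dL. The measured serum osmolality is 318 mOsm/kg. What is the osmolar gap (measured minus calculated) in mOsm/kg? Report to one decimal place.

Calculated osmolality = 2·Na + glucose/18 + BUN/2.8
= 2·143 + 70/18 + 16/2.8
= 286 + 3.89 + 5.71
= 295.6 mOsm/kg ≈ 295.6 mOsm/kg
Osmolar gap = measured − calculated = 318 − 295.6 = 22.4 mOsm/kg

22.4 mOsm/kg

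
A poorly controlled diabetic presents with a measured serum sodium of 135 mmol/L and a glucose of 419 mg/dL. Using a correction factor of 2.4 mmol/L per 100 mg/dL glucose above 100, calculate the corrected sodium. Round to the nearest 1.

143 mmol/L

Corrected Na = measured Na + 2.4 · (glucose − 100)/100
= 135 + 2.4 · (419 − 100)/100
= 135 + 7.7
= 142.7 mmol/L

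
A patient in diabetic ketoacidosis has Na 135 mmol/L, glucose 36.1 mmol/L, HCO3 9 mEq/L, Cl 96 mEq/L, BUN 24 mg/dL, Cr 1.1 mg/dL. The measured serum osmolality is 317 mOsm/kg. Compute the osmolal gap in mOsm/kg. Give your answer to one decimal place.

Calculated osmolality = 2·Na + glucose + BUN/2.8
= 2·135 + 36.1 + 24/2.8
= 270 + 36.10 + 8.57
= 314.67 mOsm/kg ≈ 314.7 mOsm/kg
Osmolar gap = measured − calculated = 317 − 314.7 = 2.3 mOsm/kg

2.3 mOsm/kg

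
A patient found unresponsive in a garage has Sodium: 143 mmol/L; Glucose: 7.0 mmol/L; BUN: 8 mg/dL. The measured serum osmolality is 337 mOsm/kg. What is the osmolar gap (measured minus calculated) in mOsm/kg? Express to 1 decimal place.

41.1 mOsm/kg

Calculated osmolality = 2·Na + glucose + BUN/2.8
= 2·143 + 7 + 8/2.8
= 286 + 7 + 2.86
= 295.86 mOsm/kg ≈ 295.9 mOsm/kg
Osmolar gap = measured − calculated = 337 − 295.9 = 41.1 mOsm/kg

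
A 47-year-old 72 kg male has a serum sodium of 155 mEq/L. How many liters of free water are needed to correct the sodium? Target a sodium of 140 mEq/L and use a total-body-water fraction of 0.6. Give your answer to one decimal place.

4.6 L

TBW = 0.6 · 72 = 43.2 L
Free water deficit = TBW · (Na/140 − 1)
= 43.2 · (155/140 − 1)
= 43.2 · 0.1071
= 4.63 L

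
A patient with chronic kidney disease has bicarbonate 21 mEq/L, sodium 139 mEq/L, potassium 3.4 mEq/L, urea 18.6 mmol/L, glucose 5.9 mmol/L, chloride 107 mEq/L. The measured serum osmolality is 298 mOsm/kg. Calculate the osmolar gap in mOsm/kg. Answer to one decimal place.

-4.5 mOsm/kg

Calculated osmolality = 2·Na + glucose + urea
= 2·139 + 5.9 + 18.6
= 278 + 5.90 + 18.60
= 302.5 mOsm/kg ≈ 302.5 mOsm/kg
Osmolar gap = measured − calculated = 298 − 302.5 = -4.5 mOsm/kg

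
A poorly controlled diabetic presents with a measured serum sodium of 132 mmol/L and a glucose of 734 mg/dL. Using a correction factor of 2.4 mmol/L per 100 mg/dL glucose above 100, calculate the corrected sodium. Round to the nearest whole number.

147 mmol/L

Corrected Na = measured Na + 2.4 · (glucose − 100)/100
= 132 + 2.4 · (734 − 100)/100
= 132 + 15.2
= 147.2 mmol/L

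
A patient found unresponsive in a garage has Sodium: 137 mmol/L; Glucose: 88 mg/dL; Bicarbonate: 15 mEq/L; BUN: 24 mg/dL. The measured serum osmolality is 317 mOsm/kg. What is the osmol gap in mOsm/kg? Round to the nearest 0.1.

Calculated osmolality = 2·Na + glucose/18 + BUN/2.8
= 2·137 + 88/18 + 24/2.8
= 274 + 4.89 + 8.57
= 287.46 mOsm/kg ≈ 287.5 mOsm/kg
Osmolar gap = measured − calculated = 317 − 287.5 = 29.5 mOsm/kg

29.5 mOsm/kg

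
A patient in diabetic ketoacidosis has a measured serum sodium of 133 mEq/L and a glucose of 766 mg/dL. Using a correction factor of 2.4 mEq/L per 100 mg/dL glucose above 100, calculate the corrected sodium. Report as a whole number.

Corrected Na = measured Na + 2.4 · (glucose − 100)/100
= 133 + 2.4 · (766 − 100)/100
= 133 + 16
= 149 mEq/L

149 mEq/L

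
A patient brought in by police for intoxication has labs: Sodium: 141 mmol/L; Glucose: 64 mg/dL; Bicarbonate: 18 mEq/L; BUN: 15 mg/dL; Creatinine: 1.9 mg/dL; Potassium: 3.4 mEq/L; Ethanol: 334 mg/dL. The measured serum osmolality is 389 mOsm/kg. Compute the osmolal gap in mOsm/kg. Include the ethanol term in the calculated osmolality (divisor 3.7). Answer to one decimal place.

Calculated osmolality = 2·Na + glucose/18 + BUN/2.8 + ethanol/3.7
= 2·141 + 64/18 + 15/2.8 + 334/3.7
= 282 + 3.56 + 5.36 + 90.27
= 381.19 mOsm/kg ≈ 381.2 mOsm/kg
Osmolar gap = measured − calculated = 389 − 381.2 = 7.8 mOsm/kg

7.8 mOsm/kg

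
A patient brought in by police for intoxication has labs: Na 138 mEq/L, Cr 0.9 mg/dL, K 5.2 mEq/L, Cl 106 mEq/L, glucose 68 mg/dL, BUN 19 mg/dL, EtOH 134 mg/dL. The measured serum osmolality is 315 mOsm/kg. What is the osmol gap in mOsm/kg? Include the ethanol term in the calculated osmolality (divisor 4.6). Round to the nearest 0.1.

Calculated osmolality = 2·Na + glucose/18 + BUN/2.8 + ethanol/4.6
= 2·138 + 68/18 + 19/2.8 + 134/4.6
= 276 + 3.78 + 6.79 + 29.13
= 315.7 mOsm/kg ≈ 315.7 mOsm/kg
Osmolar gap = measured − calculated = 315 − 315.7 = -0.7 mOsm/kg

-0.7 mOsm/kg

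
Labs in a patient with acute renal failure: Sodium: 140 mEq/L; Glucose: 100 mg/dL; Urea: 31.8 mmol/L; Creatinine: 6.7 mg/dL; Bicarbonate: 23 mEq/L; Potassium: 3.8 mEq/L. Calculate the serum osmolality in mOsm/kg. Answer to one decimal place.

317.4 mOsm/kg

Calculated osmolality = 2·Na + glucose/18 + urea
= 2·140 + 100/18 + 31.8
= 280 + 5.56 + 31.80
= 317.36 mOsm/kg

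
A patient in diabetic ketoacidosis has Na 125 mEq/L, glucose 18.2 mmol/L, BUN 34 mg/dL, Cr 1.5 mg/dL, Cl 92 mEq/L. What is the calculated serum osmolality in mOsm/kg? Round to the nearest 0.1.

Calculated osmolality = 2·Na + glucose + BUN/2.8
= 2·125 + 18.2 + 34/2.8
= 250 + 18.20 + 12.14
= 280.34 mOsm/kg

280.3 mOsm/kg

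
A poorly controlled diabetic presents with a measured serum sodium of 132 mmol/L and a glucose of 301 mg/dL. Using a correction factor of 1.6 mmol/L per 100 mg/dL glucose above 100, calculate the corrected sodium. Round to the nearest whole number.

Corrected Na = measured Na + 1.6 · (glucose − 100)/100
= 132 + 1.6 · (301 − 100)/100
= 132 + 3.2
= 135.2 mmol/L

135 mmol/L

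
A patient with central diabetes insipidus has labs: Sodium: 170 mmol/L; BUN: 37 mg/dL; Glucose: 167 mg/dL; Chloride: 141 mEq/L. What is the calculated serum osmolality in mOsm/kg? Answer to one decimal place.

Calculated osmolality = 2·Na + glucose/18 + BUN/2.8
= 2·170 + 167/18 + 37/2.8
= 340 + 9.28 + 13.21
= 362.49 mOsm/kg

362.5 mOsm/kg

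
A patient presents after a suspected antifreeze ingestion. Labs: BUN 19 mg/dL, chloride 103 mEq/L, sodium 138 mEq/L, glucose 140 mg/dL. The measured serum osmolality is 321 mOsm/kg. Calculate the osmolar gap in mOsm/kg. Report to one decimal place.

Calculated osmolality = 2·Na + glucose/18 + BUN/2.8
= 2·138 + 140/18 + 19/2.8
= 276 + 7.78 + 6.79
= 290.57 mOsm/kg ≈ 290.6 mOsm/kg
Osmolar gap = measured − calculated = 321 − 290.6 = 30.4 mOsm/kg

30.4 mOsm/kg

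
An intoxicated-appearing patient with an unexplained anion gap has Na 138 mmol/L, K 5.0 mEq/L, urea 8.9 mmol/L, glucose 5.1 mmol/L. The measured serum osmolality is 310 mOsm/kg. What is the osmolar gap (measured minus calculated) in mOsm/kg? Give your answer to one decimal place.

Calculated osmolality = 2·Na + glucose + urea
= 2·138 + 5.1 + 8.9
= 276 + 5.10 + 8.90
= 290 mOsm/kg ≈ 290.0 mOsm/kg
Osmolar gap = measured − calculated = 310 − 290.0 = 20.0 mOsm/kg

20.0 mOsm/kg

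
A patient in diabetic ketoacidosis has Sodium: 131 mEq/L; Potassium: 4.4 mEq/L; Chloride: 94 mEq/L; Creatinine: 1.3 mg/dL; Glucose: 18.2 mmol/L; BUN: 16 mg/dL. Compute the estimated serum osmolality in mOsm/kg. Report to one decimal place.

285.9 mOsm/kg

Calculated osmolality = 2·Na + glucose + BUN/2.8
= 2·131 + 18.2 + 16/2.8
= 262 + 18.20 + 5.71
= 285.91 mOsm/kg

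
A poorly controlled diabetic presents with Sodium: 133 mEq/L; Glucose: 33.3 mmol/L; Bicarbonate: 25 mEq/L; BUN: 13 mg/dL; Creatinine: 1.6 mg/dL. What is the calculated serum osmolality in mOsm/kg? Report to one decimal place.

Calculated osmolality = 2·Na + glucose + BUN/2.8
= 2·133 + 33.3 + 13/2.8
= 266 + 33.30 + 4.64
= 303.94 mOsm/kg

303.9 mOsm/kg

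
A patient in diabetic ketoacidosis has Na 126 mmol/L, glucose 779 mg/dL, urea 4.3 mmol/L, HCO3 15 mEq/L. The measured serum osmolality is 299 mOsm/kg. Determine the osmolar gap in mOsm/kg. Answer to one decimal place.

-0.6 mOsm/kg

Calculated osmolality = 2·Na + glucose/18 + urea
= 2·126 + 779/18 + 4.3
= 252 + 43.28 + 4.30
= 299.58 mOsm/kg ≈ 299.6 mOsm/kg
Osmolar gap = measured − calculated = 299 − 299.6 = -0.6 mOsm/kg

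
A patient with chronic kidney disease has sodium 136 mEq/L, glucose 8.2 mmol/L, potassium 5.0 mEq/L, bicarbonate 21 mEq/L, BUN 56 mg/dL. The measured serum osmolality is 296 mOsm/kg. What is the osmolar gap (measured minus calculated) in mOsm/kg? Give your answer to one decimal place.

-4.2 mOsm/kg

Calculated osmolality = 2·Na + glucose + BUN/2.8
= 2·136 + 8.2 + 56/2.8
= 272 + 8.20 + 20
= 300.2 mOsm/kg ≈ 300.2 mOsm/kg
Osmolar gap = measured − calculated = 296 − 300.2 = -4.2 mOsm/kg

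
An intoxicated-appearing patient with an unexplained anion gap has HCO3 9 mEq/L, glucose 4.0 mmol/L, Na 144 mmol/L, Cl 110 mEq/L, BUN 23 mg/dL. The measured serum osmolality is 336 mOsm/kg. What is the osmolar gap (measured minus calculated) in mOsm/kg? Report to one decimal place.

Calculated osmolality = 2·Na + glucose + BUN/2.8
= 2·144 + 4 + 23/2.8
= 288 + 4 + 8.21
= 300.21 mOsm/kg ≈ 300.2 mOsm/kg
Osmolar gap = measured − calculated = 336 − 300.2 = 35.8 mOsm/kg

35.8 mOsm/kg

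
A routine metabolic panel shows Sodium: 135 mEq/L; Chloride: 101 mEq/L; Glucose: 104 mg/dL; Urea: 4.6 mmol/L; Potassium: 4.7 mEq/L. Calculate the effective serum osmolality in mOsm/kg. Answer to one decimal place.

275.8 mOsm/kg

Effective osmolality excludes urea (freely permeant across cell membranes):
2·Na + glucose/18
= 2·135 + 104/18
= 270 + 5.78
= 275.78 mOsm/kg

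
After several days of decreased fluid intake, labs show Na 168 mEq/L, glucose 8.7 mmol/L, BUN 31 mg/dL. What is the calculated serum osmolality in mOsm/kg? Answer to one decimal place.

Calculated osmolality = 2·Na + glucose + BUN/2.8
= 2·168 + 8.7 + 31/2.8
= 336 + 8.70 + 11.07
= 355.77 mOsm/kg

355.8 mOsm/kg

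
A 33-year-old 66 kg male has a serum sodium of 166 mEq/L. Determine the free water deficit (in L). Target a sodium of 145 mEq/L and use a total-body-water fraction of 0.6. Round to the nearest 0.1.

5.7 L

TBW = 0.6 · 66 = 39.6 L
Free water deficit = TBW · (Na/145 − 1)
= 39.6 · (166/145 − 1)
= 39.6 · 0.1448
= 5.73 L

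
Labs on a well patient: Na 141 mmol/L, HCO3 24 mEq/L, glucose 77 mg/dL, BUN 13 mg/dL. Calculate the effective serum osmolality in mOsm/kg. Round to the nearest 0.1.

Effective osmolality excludes urea (freely permeant across cell membranes):
2·Na + glucose/18
= 2·141 + 77/18
= 282 + 4.28
= 286.28 mOsm/kg

286.3 mOsm/kg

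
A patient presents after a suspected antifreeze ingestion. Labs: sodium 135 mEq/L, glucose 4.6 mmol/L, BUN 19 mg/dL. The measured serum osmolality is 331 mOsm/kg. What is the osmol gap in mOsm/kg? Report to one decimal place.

Calculated osmolality = 2·Na + glucose + BUN/2.8
= 2·135 + 4.6 + 19/2.8
= 270 + 4.60 + 6.79
= 281.39 mOsm/kg ≈ 281.4 mOsm/kg
Osmolar gap = measured − calculated = 331 − 281.4 = 49.6 mOsm/kg

49.6 mOsm/kg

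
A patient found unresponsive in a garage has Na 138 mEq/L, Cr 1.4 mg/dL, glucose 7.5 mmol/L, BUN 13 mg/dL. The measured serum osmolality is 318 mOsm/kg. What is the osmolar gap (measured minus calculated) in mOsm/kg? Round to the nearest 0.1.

29.9 mOsm/kg

Calculated osmolality = 2·Na + glucose + BUN/2.8
= 2·138 + 7.5 + 13/2.8
= 276 + 7.50 + 4.64
= 288.14 mOsm/kg ≈ 288.1 mOsm/kg
Osmolar gap = measured − calculated = 318 − 288.1 = 29.9 mOsm/kg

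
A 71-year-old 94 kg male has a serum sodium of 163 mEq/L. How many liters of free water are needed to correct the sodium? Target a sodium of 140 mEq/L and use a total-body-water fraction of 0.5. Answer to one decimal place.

TBW = 0.5 · 94 = 47 L
Free water deficit = TBW · (Na/140 − 1)
= 47 · (163/140 − 1)
= 47 · 0.1643
= 7.72 L

7.7 L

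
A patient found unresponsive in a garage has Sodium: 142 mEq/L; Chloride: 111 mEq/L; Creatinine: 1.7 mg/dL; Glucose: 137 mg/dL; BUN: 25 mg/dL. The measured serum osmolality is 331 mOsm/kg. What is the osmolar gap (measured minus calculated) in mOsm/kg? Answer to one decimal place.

30.5 mOsm/kg

Calculated osmolality = 2·Na + glucose/18 + BUN/2.8
= 2·142 + 137/18 + 25/2.8
= 284 + 7.61 + 8.93
= 300.54 mOsm/kg ≈ 300.5 mOsm/kg
Osmolar gap = measured − calculated = 331 − 300.5 = 30.5 mOsm/kg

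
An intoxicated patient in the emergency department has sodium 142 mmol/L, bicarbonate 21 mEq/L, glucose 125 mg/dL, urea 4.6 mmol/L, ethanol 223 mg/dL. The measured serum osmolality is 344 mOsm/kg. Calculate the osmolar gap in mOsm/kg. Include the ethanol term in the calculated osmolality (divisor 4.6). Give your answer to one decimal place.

0.0 mOsm/kg

Calculated osmolality = 2·Na + glucose/18 + urea + ethanol/4.6
= 2·142 + 125/18 + 4.6 + 223/4.6
= 284 + 6.94 + 4.60 + 48.48
= 344.02 mOsm/kg ≈ 344.0 mOsm/kg
Osmolar gap = measured − calculated = 344 − 344.0 = 0.0 mOsm/kg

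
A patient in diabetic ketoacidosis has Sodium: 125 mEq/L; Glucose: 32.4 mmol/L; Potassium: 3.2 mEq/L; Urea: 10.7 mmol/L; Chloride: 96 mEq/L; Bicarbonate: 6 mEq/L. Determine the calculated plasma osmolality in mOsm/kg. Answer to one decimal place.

Calculated osmolality = 2·Na + glucose + urea
= 2·125 + 32.4 + 10.7
= 250 + 32.40 + 10.70
= 293.1 mOsm/kg

293.1 mOsm/kg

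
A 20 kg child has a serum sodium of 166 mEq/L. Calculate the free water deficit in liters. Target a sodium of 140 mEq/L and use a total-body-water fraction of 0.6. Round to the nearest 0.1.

2.2 L

TBW = 0.6 · 20 = 12 L
Free water deficit = TBW · (Na/140 − 1)
= 12 · (166/140 − 1)
= 12 · 0.1857
= 2.23 L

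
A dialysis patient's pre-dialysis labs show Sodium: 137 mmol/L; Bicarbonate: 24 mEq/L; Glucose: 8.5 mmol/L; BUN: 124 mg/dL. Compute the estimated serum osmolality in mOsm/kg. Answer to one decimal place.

Calculated osmolality = 2·Na + glucose + BUN/2.8
= 2·137 + 8.5 + 124/2.8
= 274 + 8.50 + 44.29
= 326.79 mOsm/kg

326.8 mOsm/kg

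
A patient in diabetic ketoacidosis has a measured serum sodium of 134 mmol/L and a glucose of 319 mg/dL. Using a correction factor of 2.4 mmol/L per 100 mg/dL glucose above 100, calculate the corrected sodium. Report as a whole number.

139 mmol/L

Corrected Na = measured Na + 2.4 · (glucose − 100)/100
= 134 + 2.4 · (319 − 100)/100
= 134 + 5.3
= 139.3 mmol/L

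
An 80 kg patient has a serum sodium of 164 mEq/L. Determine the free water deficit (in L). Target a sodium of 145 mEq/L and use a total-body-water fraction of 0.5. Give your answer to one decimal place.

5.2 L

TBW = 0.5 · 80 = 40 L
Free water deficit = TBW · (Na/145 − 1)
= 40 · (164/145 − 1)
= 40 · 0.131
= 5.24 L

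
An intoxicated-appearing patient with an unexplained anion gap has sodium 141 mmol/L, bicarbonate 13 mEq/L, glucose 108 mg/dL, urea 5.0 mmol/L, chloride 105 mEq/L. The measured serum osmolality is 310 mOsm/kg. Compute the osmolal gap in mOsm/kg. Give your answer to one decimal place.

17.0 mOsm/kg

Calculated osmolality = 2·Na + glucose/18 + urea
= 2·141 + 108/18 + 5
= 282 + 6 + 5
= 293 mOsm/kg ≈ 293.0 mOsm/kg
Osmolar gap = measured − calculated = 310 − 293.0 = 17.0 mOsm/kg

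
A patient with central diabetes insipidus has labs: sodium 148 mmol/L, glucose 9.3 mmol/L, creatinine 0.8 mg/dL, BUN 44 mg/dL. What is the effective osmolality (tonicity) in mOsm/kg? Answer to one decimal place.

305.3 mOsm/kg

Effective osmolality excludes urea (freely permeant across cell membranes):
2·Na + glucose
= 2·148 + 9.3
= 296 + 9.3
= 305.3 mOsm/kg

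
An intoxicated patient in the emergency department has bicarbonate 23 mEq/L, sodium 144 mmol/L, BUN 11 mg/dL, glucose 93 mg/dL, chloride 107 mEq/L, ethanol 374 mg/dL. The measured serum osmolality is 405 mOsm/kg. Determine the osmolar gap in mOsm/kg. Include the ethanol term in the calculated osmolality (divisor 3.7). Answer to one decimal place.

Calculated osmolality = 2·Na + glucose/18 + BUN/2.8 + ethanol/3.7
= 2·144 + 93/18 + 11/2.8 + 374/3.7
= 288 + 5.17 + 3.93 + 101.08
= 398.18 mOsm/kg ≈ 398.2 mOsm/kg
Osmolar gap = measured − calculated = 405 − 398.2 = 6.8 mOsm/kg

6.8 mOsm/kg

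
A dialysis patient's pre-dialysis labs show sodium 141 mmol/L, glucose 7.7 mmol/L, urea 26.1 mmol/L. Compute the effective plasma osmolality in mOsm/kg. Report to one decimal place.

Effective osmolality excludes urea (freely permeant across cell membranes):
2·Na + glucose
= 2·141 + 7.7
= 282 + 7.7
= 289.7 mOsm/kg

289.7 mOsm/kg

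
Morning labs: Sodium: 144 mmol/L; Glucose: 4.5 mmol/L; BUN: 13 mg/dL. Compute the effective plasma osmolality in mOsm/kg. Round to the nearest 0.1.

Effective osmolality excludes urea (freely permeant across cell membranes):
2·Na + glucose
= 2·144 + 4.5
= 288 + 4.5
= 292.5 mOsm/kg

292.5 mOsm/kg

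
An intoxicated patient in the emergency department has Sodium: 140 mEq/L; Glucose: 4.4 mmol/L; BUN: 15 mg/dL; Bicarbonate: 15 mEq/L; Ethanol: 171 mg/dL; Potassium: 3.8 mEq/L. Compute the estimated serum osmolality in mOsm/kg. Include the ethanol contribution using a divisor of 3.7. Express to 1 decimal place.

Calculated osmolality = 2·Na + glucose + BUN/2.8 + ethanol/3.7
= 2·140 + 4.4 + 15/2.8 + 171/3.7
= 280 + 4.40 + 5.36 + 46.22
= 335.98 mOsm/kg

336.0 mOsm/kg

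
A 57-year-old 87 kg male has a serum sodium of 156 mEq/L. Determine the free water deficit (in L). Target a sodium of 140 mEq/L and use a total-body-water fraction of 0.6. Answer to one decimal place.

TBW = 0.6 · 87 = 52.2 L
Free water deficit = TBW · (Na/140 − 1)
= 52.2 · (156/140 − 1)
= 52.2 · 0.1143
= 5.97 L

6.0 L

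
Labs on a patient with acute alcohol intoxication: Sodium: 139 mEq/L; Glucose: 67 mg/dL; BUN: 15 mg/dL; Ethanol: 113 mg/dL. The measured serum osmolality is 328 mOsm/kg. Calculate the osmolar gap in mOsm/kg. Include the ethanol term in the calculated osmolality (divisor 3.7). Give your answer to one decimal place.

Calculated osmolality = 2·Na + glucose/18 + BUN/2.8 + ethanol/3.7
= 2·139 + 67/18 + 15/2.8 + 113/3.7
= 278 + 3.72 + 5.36 + 30.54
= 317.62 mOsm/kg ≈ 317.6 mOsm/kg
Osmolar gap = measured − calculated = 328 − 317.6 = 10.4 mOsm/kg

10.4 mOsm/kg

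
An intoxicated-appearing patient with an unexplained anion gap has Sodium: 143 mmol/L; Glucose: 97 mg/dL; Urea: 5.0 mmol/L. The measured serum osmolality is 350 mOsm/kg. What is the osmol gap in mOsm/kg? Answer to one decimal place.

Calculated osmolality = 2·Na + glucose/18 + urea
= 2·143 + 97/18 + 5
= 286 + 5.39 + 5
= 296.39 mOsm/kg ≈ 296.4 mOsm/kg
Osmolar gap = measured − calculated = 350 − 296.4 = 53.6 mOsm/kg

53.6 mOsm/kg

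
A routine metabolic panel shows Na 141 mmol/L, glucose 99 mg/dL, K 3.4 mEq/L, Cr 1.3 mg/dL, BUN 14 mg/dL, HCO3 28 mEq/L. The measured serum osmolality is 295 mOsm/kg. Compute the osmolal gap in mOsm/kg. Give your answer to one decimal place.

2.5 mOsm/kg

Calculated osmolality = 2·Na + glucose/18 + BUN/2.8
= 2·141 + 99/18 + 14/2.8
= 282 + 5.50 + 5
= 292.5 mOsm/kg ≈ 292.5 mOsm/kg
Osmolar gap = measured − calculated = 295 − 292.5 = 2.5 mOsm/kg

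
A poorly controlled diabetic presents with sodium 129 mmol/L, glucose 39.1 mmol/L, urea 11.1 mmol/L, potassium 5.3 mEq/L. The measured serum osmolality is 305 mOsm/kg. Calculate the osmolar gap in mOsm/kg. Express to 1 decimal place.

-3.2 mOsm/kg

Calculated osmolality = 2·Na + glucose + urea
= 2·129 + 39.1 + 11.1
= 258 + 39.10 + 11.10
= 308.2 mOsm/kg ≈ 308.2 mOsm/kg
Osmolar gap = measured − calculated = 305 − 308.2 = -3.2 mOsm/kg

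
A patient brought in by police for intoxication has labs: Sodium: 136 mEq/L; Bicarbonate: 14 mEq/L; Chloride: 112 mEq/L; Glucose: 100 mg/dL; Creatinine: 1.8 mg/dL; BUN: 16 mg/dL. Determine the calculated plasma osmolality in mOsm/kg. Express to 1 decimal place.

283.3 mOsm/kg

Calculated osmolality = 2·Na + glucose/18 + BUN/2.8
= 2·136 + 100/18 + 16/2.8
= 272 + 5.56 + 5.71
= 283.27 mOsm/kg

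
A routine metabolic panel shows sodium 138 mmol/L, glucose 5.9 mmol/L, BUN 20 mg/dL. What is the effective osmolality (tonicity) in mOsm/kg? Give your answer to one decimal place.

281.9 mOsm/kg

Effective osmolality excludes urea (freely permeant across cell membranes):
2·Na + glucose
= 2·138 + 5.9
= 276 + 5.9
= 281.9 mOsm/kg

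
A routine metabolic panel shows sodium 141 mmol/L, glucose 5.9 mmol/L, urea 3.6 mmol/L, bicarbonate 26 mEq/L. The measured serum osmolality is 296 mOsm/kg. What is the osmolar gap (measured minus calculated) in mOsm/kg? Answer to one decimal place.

4.5 mOsm/kg

Calculated osmolality = 2·Na + glucose + urea
= 2·141 + 5.9 + 3.6
= 282 + 5.90 + 3.60
= 291.5 mOsm/kg ≈ 291.5 mOsm/kg
Osmolar gap = measured − calculated = 296 − 291.5 = 4.5 mOsm/kg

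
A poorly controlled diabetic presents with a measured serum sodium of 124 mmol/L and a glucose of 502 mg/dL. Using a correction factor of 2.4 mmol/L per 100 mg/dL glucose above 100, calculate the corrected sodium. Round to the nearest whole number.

134 mmol/L

Corrected Na = measured Na + 2.4 · (glucose − 100)/100
= 124 + 2.4 · (502 − 100)/100
= 124 + 9.6
= 133.6 mmol/L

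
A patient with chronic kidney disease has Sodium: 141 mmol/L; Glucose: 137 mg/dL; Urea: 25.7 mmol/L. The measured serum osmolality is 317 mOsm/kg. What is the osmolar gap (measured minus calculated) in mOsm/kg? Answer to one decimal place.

1.7 mOsm/kg

Calculated osmolality = 2·Na + glucose/18 + urea
= 2·141 + 137/18 + 25.7
= 282 + 7.61 + 25.70
= 315.31 mOsm/kg ≈ 315.3 mOsm/kg
Osmolar gap = measured − calculated = 317 − 315.3 = 1.7 mOsm/kg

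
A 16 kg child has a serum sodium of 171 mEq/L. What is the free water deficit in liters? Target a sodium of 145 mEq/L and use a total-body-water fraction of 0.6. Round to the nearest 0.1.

1.7 L

TBW = 0.6 · 16 = 9.6 L
Free water deficit = TBW · (Na/145 − 1)
= 9.6 · (171/145 − 1)
= 9.6 · 0.1793
= 1.72 L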